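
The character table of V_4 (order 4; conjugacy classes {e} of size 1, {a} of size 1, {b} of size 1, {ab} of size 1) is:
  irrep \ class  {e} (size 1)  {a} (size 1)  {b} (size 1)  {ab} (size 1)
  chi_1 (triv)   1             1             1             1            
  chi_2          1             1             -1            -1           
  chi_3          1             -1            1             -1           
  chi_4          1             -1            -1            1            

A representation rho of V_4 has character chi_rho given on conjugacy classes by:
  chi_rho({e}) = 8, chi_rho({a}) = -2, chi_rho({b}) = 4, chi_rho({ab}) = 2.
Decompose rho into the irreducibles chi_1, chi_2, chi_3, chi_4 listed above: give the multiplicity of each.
Multiplicities: chi_1: 3, chi_2: 0, chi_3: 3, chi_4: 2.

Proof sketch: Use <chi_rho, chi> = (1/|G|) sum_C |C| * chi_rho(C) * conj(chi(C)) with |G| = 4 for each irreducible chi in the table:
  <chi_rho, chi_1> = (1/4)[1*(8)*conj(1) + 1*(-2)*conj(1) + 1*(4)*conj(1) + 1*(2)*conj(1)]
      = (1/4)[(8) + (-2) + (4) + (2)] = 12/4 = 3
  <chi_rho, chi_2> = (1/4)[1*(8)*conj(1) + 1*(-2)*conj(1) + 1*(4)*conj(-1) + 1*(2)*conj(-1)]
      = (1/4)[(8) + (-2) + (-4) + (-2)] = 0/4 = 0
  <chi_rho, chi_3> = (1/4)[1*(8)*conj(1) + 1*(-2)*conj(-1) + 1*(4)*conj(1) + 1*(2)*conj(-1)]
      = (1/4)[(8) + (2) + (4) + (-2)] = 12/4 = 3
  <chi_rho, chi_4> = (1/4)[1*(8)*conj(1) + 1*(-2)*conj(-1) + 1*(4)*conj(-1) + 1*(2)*conj(1)]
      = (1/4)[(8) + (2) + (-4) + (2)] = 8/4 = 2
Dimension check: dim(rho) = sum (mult * dim) = 3*1 + 0*1 + 3*1 + 2*1 = 8 = chi_rho(e) = 8.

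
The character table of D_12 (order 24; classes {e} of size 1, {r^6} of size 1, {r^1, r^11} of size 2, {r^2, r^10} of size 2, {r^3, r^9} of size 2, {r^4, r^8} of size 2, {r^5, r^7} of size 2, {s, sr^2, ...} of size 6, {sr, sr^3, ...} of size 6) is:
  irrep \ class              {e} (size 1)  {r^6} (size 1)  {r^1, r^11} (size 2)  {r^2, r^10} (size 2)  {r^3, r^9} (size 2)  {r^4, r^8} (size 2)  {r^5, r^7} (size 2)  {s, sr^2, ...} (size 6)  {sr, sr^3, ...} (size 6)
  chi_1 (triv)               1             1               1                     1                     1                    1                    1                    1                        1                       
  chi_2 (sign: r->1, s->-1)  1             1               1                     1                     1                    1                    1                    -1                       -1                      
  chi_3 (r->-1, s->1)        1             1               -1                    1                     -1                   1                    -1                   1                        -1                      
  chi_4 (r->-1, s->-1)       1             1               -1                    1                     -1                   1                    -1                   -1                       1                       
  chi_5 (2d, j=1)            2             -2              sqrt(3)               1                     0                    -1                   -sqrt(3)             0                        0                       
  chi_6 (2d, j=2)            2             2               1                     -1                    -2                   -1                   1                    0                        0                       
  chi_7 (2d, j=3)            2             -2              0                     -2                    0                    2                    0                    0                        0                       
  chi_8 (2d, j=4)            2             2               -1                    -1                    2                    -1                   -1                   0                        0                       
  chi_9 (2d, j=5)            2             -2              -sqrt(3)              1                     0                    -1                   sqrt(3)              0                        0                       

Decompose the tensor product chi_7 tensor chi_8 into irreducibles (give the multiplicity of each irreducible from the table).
chi_7 tensor chi_8 = chi_5 + chi_9 (all other irreducibles have multiplicity 0).

Justification: The character of a tensor product is the pointwise product (chi_7 * chi_8)(C) = chi_7(C) * chi_8(C):
  {e}: (2)*(2), {r^6}: (-2)*(2), {r^1, r^11}: (0)*(-1), {r^2, r^10}: (-2)*(-1), {r^3, r^9}: (0)*(2), {r^4, r^8}: (2)*(-1), {r^5, r^7}: (0)*(-1), {s, sr^2, ...}: (0)*(0), {sr, sr^3, ...}: (0)*(0)
so (chi_7 * chi_8) takes values
  {e} -> 4, {r^6} -> -4, {r^1, r^11} -> 0, {r^2, r^10} -> 2, {r^3, r^9} -> 0, {r^4, r^8} -> -2, {r^5, r^7} -> 0, {s, sr^2, ...} -> 0, {sr, sr^3, ...} -> 0.
Now take the inner product of this character with each irreducible chi from the table, <chi_7*chi_8, chi> = (1/24) sum_C |C| (chi_7*chi_8)(C) conj(chi(C)):
  <chi_7*chi_8, chi_1> = (1/24)[1*(4)*conj(1) + 1*(-4)*conj(1) + 2*(0)*conj(1) + 2*(2)*conj(1) + 2*(0)*conj(1) + 2*(-2)*conj(1) + 2*(0)*conj(1) + 6*(0)*conj(1) + 6*(0)*conj(1)]
      = (1/24)[(4) + (-4) + (0) + (4) + (0) + (-4) + (0) + (0) + (0)] = 0/24 = 0
  <chi_7*chi_8, chi_2> = (1/24)[1*(4)*conj(1) + 1*(-4)*conj(1) + 2*(0)*conj(1) + 2*(2)*conj(1) + 2*(0)*conj(1) + 2*(-2)*conj(1) + 2*(0)*conj(1) + 6*(0)*conj(-1) + 6*(0)*conj(-1)]
      = (1/24)[(4) + (-4) + (0) + (4) + (0) + (-4) + (0) + (0) + (0)] = 0/24 = 0
  <chi_7*chi_8, chi_3> = (1/24)[1*(4)*conj(1) + 1*(-4)*conj(1) + 2*(0)*conj(-1) + 2*(2)*conj(1) + 2*(0)*conj(-1) + 2*(-2)*conj(1) + 2*(0)*conj(-1) + 6*(0)*conj(1) + 6*(0)*conj(-1)]
      = (1/24)[(4) + (-4) + (0) + (4) + (0) + (-4) + (0) + (0) + (0)] = 0/24 = 0
  <chi_7*chi_8, chi_4> = (1/24)[1*(4)*conj(1) + 1*(-4)*conj(1) + 2*(0)*conj(-1) + 2*(2)*conj(1) + 2*(0)*conj(-1) + 2*(-2)*conj(1) + 2*(0)*conj(-1) + 6*(0)*conj(-1) + 6*(0)*conj(1)]
      = (1/24)[(4) + (-4) + (0) + (4) + (0) + (-4) + (0) + (0) + (0)] = 0/24 = 0
  <chi_7*chi_8, chi_5> = (1/24)[1*(4)*conj(2) + 1*(-4)*conj(-2) + 2*(0)*conj(sqrt(3)) + 2*(2)*conj(1) + 2*(0)*conj(0) + 2*(-2)*conj(-1) + 2*(0)*conj(-sqrt(3)) + 6*(0)*conj(0) + 6*(0)*conj(0)]
      = (1/24)[(8) + (8) + (0) + (4) + (0) + (4) + (0) + (0) + (0)] = 24/24 = 1
  <chi_7*chi_8, chi_6> = (1/24)[1*(4)*conj(2) + 1*(-4)*conj(2) + 2*(0)*conj(1) + 2*(2)*conj(-1) + 2*(0)*conj(-2) + 2*(-2)*conj(-1) + 2*(0)*conj(1) + 6*(0)*conj(0) + 6*(0)*conj(0)]
      = (1/24)[(8) + (-8) + (0) + (-4) + (0) + (4) + (0) + (0) + (0)] = 0/24 = 0
  <chi_7*chi_8, chi_7> = (1/24)[1*(4)*conj(2) + 1*(-4)*conj(-2) + 2*(0)*conj(0) + 2*(2)*conj(-2) + 2*(0)*conj(0) + 2*(-2)*conj(2) + 2*(0)*conj(0) + 6*(0)*conj(0) + 6*(0)*conj(0)]
      = (1/24)[(8) + (8) + (0) + (-8) + (0) + (-8) + (0) + (0) + (0)] = 0/24 = 0
  <chi_7*chi_8, chi_8> = (1/24)[1*(4)*conj(2) + 1*(-4)*conj(2) + 2*(0)*conj(-1) + 2*(2)*conj(-1) + 2*(0)*conj(2) + 2*(-2)*conj(-1) + 2*(0)*conj(-1) + 6*(0)*conj(0) + 6*(0)*conj(0)]
      = (1/24)[(8) + (-8) + (0) + (-4) + (0) + (4) + (0) + (0) + (0)] = 0/24 = 0
  <chi_7*chi_8, chi_9> = (1/24)[1*(4)*conj(2) + 1*(-4)*conj(-2) + 2*(0)*conj(-sqrt(3)) + 2*(2)*conj(1) + 2*(0)*conj(0) + 2*(-2)*conj(-1) + 2*(0)*conj(sqrt(3)) + 6*(0)*conj(0) + 6*(0)*conj(0)]
      = (1/24)[(8) + (8) + (0) + (4) + (0) + (4) + (0) + (0) + (0)] = 24/24 = 1
Hence the multiplicities are chi_5: 1, chi_9: 1. Dimension check: dim(chi_7)*dim(chi_8) = 2*2 = 4 and sum (mult * dim) = 1*2 + 1*2 = 4.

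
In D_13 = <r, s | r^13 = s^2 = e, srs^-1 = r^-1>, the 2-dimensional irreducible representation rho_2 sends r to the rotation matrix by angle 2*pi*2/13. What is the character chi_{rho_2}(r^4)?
chi_{rho_2}(r^4) = 2*cos(2*pi*2*4/13) = -2*cos(3*pi/13)

Explanation: rho_2(r^4) is rotation by angle 2*pi*2*4/13, whose trace is 2*cos(2*pi*2*4/13) = -2*cos(3*pi/13).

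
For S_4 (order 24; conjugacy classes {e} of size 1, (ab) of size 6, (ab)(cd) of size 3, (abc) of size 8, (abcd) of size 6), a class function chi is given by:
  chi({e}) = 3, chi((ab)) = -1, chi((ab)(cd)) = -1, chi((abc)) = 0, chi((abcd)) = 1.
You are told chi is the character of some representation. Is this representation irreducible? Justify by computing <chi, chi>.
Irreducible: <chi, chi> = 1.

Proof sketch: <chi, chi> = (1/|G|) sum_C |C| * |chi(C)|^2 = (1/24)[1*|3|^2 + 6*|-1|^2 + 3*|-1|^2 + 8*|0|^2 + 6*|1|^2]
  = (1/24)[(9) + (6) + (3) + (0) + (6)] = 24/24 = 1.
A character is irreducible iff <chi, chi> = 1, so this representation is irreducible.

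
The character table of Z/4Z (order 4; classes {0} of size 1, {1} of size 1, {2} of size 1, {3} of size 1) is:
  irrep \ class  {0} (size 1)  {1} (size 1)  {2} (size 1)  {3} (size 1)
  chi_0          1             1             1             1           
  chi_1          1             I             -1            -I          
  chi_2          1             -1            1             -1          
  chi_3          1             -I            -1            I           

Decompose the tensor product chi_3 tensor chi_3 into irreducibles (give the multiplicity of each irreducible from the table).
chi_3 tensor chi_3 = chi_2 (all other irreducibles have multiplicity 0).

Why: The character of a tensor product is the pointwise product (chi_3 * chi_3)(C) = chi_3(C) * chi_3(C):
  {0}: (1)*(1), {1}: (-I)*(-I), {2}: (-1)*(-1), {3}: (I)*(I)
so (chi_3 * chi_3) takes values
  {0} -> 1, {1} -> -1, {2} -> 1, {3} -> -1.
Now take the inner product of this character with each irreducible chi from the table, <chi_3*chi_3, chi> = (1/4) sum_C |C| (chi_3*chi_3)(C) conj(chi(C)):
  <chi_3*chi_3, chi_0> = (1/4)[1*(1)*conj(1) + 1*(-1)*conj(1) + 1*(1)*conj(1) + 1*(-1)*conj(1)]
      = (1/4)[(1) + (-1) + (1) + (-1)] = 0/4 = 0
  <chi_3*chi_3, chi_1> = (1/4)[1*(1)*conj(1) + 1*(-1)*conj(I) + 1*(1)*conj(-1) + 1*(-1)*conj(-I)]
      = (1/4)[(1) + (I) + (-1) + (-I)] = 0/4 = 0
  <chi_3*chi_3, chi_2> = (1/4)[1*(1)*conj(1) + 1*(-1)*conj(-1) + 1*(1)*conj(1) + 1*(-1)*conj(-1)]
      = (1/4)[(1) + (1) + (1) + (1)] = 4/4 = 1
  <chi_3*chi_3, chi_3> = (1/4)[1*(1)*conj(1) + 1*(-1)*conj(-I) + 1*(1)*conj(-1) + 1*(-1)*conj(I)]
      = (1/4)[(1) + (-I) + (-1) + (I)] = 0/4 = 0
(Exp terms are combined using exp(i*s)*conj(exp(i*t)) = exp(i*(s-t)), and sums of them are collapsed using the identity that for every m > 1 the m distinct m-th roots of unity sum to 0, e.g. 1 + exp(2*I*pi/3) + exp(-2*I*pi/3) = 0.)
Hence the multiplicities are chi_2: 1. Dimension check: dim(chi_3)*dim(chi_3) = 1*1 = 1 and sum (mult * dim) = 1*1 = 1.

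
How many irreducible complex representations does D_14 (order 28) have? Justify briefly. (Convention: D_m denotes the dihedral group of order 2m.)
10

Justification: The number of irreducible complex representations of a finite group equals its number of conjugacy classes. D_14 has 10 conjugacy classes (n/2 + 3 for n even), so D_14 (order 28) has exactly 10 irreducible complex representations.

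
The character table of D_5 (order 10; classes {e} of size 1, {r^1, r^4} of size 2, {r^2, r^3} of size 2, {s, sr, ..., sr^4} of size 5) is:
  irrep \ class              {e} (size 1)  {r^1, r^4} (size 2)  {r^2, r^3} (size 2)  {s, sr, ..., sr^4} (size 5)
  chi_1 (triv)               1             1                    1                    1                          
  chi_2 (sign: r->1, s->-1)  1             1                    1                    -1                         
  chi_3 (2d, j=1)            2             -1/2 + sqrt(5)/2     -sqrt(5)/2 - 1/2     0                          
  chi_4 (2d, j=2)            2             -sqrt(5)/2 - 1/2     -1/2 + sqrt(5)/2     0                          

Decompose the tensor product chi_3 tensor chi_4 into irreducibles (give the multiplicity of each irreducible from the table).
chi_3 tensor chi_4 = chi_3 + chi_4 (all other irreducibles have multiplicity 0).

Solution. The character of a tensor product is the pointwise product (chi_3 * chi_4)(C) = chi_3(C) * chi_4(C):
  {e}: (2)*(2), {r^1, r^4}: (-1/2 + sqrt(5)/2)*(-sqrt(5)/2 - 1/2), {r^2, r^3}: (-sqrt(5)/2 - 1/2)*(-1/2 + sqrt(5)/2), {s, sr, ..., sr^4}: (0)*(0)
so (chi_3 * chi_4) takes values
  {e} -> 4, {r^1, r^4} -> -1, {r^2, r^3} -> -1, {s, sr, ..., sr^4} -> 0.
Now take the inner product of this character with each irreducible chi from the table, <chi_3*chi_4, chi> = (1/10) sum_C |C| (chi_3*chi_4)(C) conj(chi(C)):
  <chi_3*chi_4, chi_1> = (1/10)[1*(4)*conj(1) + 2*(-1)*conj(1) + 2*(-1)*conj(1) + 5*(0)*conj(1)]
      = (1/10)[(4) + (-2) + (-2) + (0)] = 0/10 = 0
  <chi_3*chi_4, chi_2> = (1/10)[1*(4)*conj(1) + 2*(-1)*conj(1) + 2*(-1)*conj(1) + 5*(0)*conj(-1)]
      = (1/10)[(4) + (-2) + (-2) + (0)] = 0/10 = 0
  <chi_3*chi_4, chi_3> = (1/10)[1*(4)*conj(2) + 2*(-1)*conj(-1/2 + sqrt(5)/2) + 2*(-1)*conj(-sqrt(5)/2 - 1/2) + 5*(0)*conj(0)]
      = (1/10)[(8) + (1 - sqrt(5)) + (1 + sqrt(5)) + (0)] = 10/10 = 1
  <chi_3*chi_4, chi_4> = (1/10)[1*(4)*conj(2) + 2*(-1)*conj(-sqrt(5)/2 - 1/2) + 2*(-1)*conj(-1/2 + sqrt(5)/2) + 5*(0)*conj(0)]
      = (1/10)[(8) + (1 + sqrt(5)) + (1 - sqrt(5)) + (0)] = 10/10 = 1
Hence the multiplicities are chi_3: 1, chi_4: 1. Dimension check: dim(chi_3)*dim(chi_4) = 2*2 = 4 and sum (mult * dim) = 1*2 + 1*2 = 4.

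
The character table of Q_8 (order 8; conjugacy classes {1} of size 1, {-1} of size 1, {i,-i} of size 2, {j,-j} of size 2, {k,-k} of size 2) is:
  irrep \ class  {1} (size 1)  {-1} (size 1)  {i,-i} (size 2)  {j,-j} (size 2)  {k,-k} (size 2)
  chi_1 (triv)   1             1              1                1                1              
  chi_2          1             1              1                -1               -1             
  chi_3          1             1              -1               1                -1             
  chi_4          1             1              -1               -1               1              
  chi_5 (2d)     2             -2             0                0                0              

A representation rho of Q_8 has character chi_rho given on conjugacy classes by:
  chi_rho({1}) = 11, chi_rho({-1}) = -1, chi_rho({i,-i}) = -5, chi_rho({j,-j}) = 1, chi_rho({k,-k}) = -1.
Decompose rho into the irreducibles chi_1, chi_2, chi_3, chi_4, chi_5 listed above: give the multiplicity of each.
Multiplicities: chi_1: 0, chi_2: 0, chi_3: 3, chi_4: 2, chi_5: 3.

Solution. Use <chi_rho, chi> = (1/|G|) sum_C |C| * chi_rho(C) * conj(chi(C)) with |G| = 8 for each irreducible chi in the table:
  <chi_rho, chi_1> = (1/8)[1*(11)*conj(1) + 1*(-1)*conj(1) + 2*(-5)*conj(1) + 2*(1)*conj(1) + 2*(-1)*conj(1)]
      = (1/8)[(11) + (-1) + (-10) + (2) + (-2)] = 0/8 = 0
  <chi_rho, chi_2> = (1/8)[1*(11)*conj(1) + 1*(-1)*conj(1) + 2*(-5)*conj(1) + 2*(1)*conj(-1) + 2*(-1)*conj(-1)]
      = (1/8)[(11) + (-1) + (-10) + (-2) + (2)] = 0/8 = 0
  <chi_rho, chi_3> = (1/8)[1*(11)*conj(1) + 1*(-1)*conj(1) + 2*(-5)*conj(-1) + 2*(1)*conj(1) + 2*(-1)*conj(-1)]
      = (1/8)[(11) + (-1) + (10) + (2) + (2)] = 24/8 = 3
  <chi_rho, chi_4> = (1/8)[1*(11)*conj(1) + 1*(-1)*conj(1) + 2*(-5)*conj(-1) + 2*(1)*conj(-1) + 2*(-1)*conj(1)]
      = (1/8)[(11) + (-1) + (10) + (-2) + (-2)] = 16/8 = 2
  <chi_rho, chi_5> = (1/8)[1*(11)*conj(2) + 1*(-1)*conj(-2) + 2*(-5)*conj(0) + 2*(1)*conj(0) + 2*(-1)*conj(0)]
      = (1/8)[(22) + (2) + (0) + (0) + (0)] = 24/8 = 3
Dimension check: dim(rho) = sum (mult * dim) = 0*1 + 0*1 + 3*1 + 2*1 + 3*2 = 11 = chi_rho(e) = 11.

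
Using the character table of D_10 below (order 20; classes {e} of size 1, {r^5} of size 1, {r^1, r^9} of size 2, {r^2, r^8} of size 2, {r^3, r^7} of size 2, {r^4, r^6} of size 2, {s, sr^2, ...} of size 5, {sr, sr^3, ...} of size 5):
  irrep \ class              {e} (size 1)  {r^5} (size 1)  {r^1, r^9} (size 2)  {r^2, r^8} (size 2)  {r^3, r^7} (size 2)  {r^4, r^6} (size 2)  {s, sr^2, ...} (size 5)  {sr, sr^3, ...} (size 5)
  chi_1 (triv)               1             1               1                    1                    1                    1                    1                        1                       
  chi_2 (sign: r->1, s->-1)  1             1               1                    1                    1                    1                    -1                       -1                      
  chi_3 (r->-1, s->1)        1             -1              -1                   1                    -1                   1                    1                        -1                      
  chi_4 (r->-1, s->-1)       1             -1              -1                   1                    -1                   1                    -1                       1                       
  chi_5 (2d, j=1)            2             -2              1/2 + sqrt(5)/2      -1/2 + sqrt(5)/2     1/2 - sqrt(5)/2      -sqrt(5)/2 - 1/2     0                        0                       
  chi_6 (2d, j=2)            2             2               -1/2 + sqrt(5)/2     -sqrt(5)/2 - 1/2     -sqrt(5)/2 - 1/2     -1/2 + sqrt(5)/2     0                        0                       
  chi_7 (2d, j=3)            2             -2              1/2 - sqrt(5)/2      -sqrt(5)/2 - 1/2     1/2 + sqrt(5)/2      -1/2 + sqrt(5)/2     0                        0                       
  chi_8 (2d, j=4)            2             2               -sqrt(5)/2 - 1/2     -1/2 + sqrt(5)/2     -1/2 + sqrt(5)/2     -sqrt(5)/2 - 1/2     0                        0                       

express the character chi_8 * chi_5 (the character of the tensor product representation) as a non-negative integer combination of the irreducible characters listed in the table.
chi_8 tensor chi_5 = chi_3 + chi_4 + chi_7 (all other irreducibles have multiplicity 0).

Proof sketch: The character of a tensor product is the pointwise product (chi_8 * chi_5)(C) = chi_8(C) * chi_5(C):
  {e}: (2)*(2), {r^5}: (2)*(-2), {r^1, r^9}: (-sqrt(5)/2 - 1/2)*(1/2 + sqrt(5)/2), {r^2, r^8}: (-1/2 + sqrt(5)/2)*(-1/2 + sqrt(5)/2), {r^3, r^7}: (-1/2 + sqrt(5)/2)*(1/2 - sqrt(5)/2), {r^4, r^6}: (-sqrt(5)/2 - 1/2)*(-sqrt(5)/2 - 1/2), {s, sr^2, ...}: (0)*(0), {sr, sr^3, ...}: (0)*(0)
so (chi_8 * chi_5) takes values
  {e} -> 4, {r^5} -> -4, {r^1, r^9} -> -3/2 - sqrt(5)/2, {r^2, r^8} -> 3/2 - sqrt(5)/2, {r^3, r^7} -> -3/2 + sqrt(5)/2, {r^4, r^6} -> sqrt(5)/2 + 3/2, {s, sr^2, ...} -> 0, {sr, sr^3, ...} -> 0.
Now take the inner product of this character with each irreducible chi from the table, <chi_8*chi_5, chi> = (1/20) sum_C |C| (chi_8*chi_5)(C) conj(chi(C)):
  <chi_8*chi_5, chi_1> = (1/20)[1*(4)*conj(1) + 1*(-4)*conj(1) + 2*(-3/2 - sqrt(5)/2)*conj(1) + 2*(3/2 - sqrt(5)/2)*conj(1) + 2*(-3/2 + sqrt(5)/2)*conj(1) + 2*(sqrt(5)/2 + 3/2)*conj(1) + 5*(0)*conj(1) + 5*(0)*conj(1)]
      = (1/20)[(4) + (-4) + (-3 - sqrt(5)) + (3 - sqrt(5)) + (-3 + sqrt(5)) + (sqrt(5) + 3) + (0) + (0)] = 0/20 = 0
  <chi_8*chi_5, chi_2> = (1/20)[1*(4)*conj(1) + 1*(-4)*conj(1) + 2*(-3/2 - sqrt(5)/2)*conj(1) + 2*(3/2 - sqrt(5)/2)*conj(1) + 2*(-3/2 + sqrt(5)/2)*conj(1) + 2*(sqrt(5)/2 + 3/2)*conj(1) + 5*(0)*conj(-1) + 5*(0)*conj(-1)]
      = (1/20)[(4) + (-4) + (-3 - sqrt(5)) + (3 - sqrt(5)) + (-3 + sqrt(5)) + (sqrt(5) + 3) + (0) + (0)] = 0/20 = 0
  <chi_8*chi_5, chi_3> = (1/20)[1*(4)*conj(1) + 1*(-4)*conj(-1) + 2*(-3/2 - sqrt(5)/2)*conj(-1) + 2*(3/2 - sqrt(5)/2)*conj(1) + 2*(-3/2 + sqrt(5)/2)*conj(-1) + 2*(sqrt(5)/2 + 3/2)*conj(1) + 5*(0)*conj(1) + 5*(0)*conj(-1)]
      = (1/20)[(4) + (4) + (sqrt(5) + 3) + (3 - sqrt(5)) + (3 - sqrt(5)) + (sqrt(5) + 3) + (0) + (0)] = 20/20 = 1
  <chi_8*chi_5, chi_4> = (1/20)[1*(4)*conj(1) + 1*(-4)*conj(-1) + 2*(-3/2 - sqrt(5)/2)*conj(-1) + 2*(3/2 - sqrt(5)/2)*conj(1) + 2*(-3/2 + sqrt(5)/2)*conj(-1) + 2*(sqrt(5)/2 + 3/2)*conj(1) + 5*(0)*conj(-1) + 5*(0)*conj(1)]
      = (1/20)[(4) + (4) + (sqrt(5) + 3) + (3 - sqrt(5)) + (3 - sqrt(5)) + (sqrt(5) + 3) + (0) + (0)] = 20/20 = 1
  <chi_8*chi_5, chi_5> = (1/20)[1*(4)*conj(2) + 1*(-4)*conj(-2) + 2*(-3/2 - sqrt(5)/2)*conj(1/2 + sqrt(5)/2) + 2*(3/2 - sqrt(5)/2)*conj(-1/2 + sqrt(5)/2) + 2*(-3/2 + sqrt(5)/2)*conj(1/2 - sqrt(5)/2) + 2*(sqrt(5)/2 + 3/2)*conj(-sqrt(5)/2 - 1/2) + 5*(0)*conj(0) + 5*(0)*conj(0)]
      = (1/20)[(8) + (8) + (-2*sqrt(5) - 4) + (-4 + 2*sqrt(5)) + (-4 + 2*sqrt(5)) + (-2*sqrt(5) - 4) + (0) + (0)] = 0/20 = 0
  <chi_8*chi_5, chi_6> = (1/20)[1*(4)*conj(2) + 1*(-4)*conj(2) + 2*(-3/2 - sqrt(5)/2)*conj(-1/2 + sqrt(5)/2) + 2*(3/2 - sqrt(5)/2)*conj(-sqrt(5)/2 - 1/2) + 2*(-3/2 + sqrt(5)/2)*conj(-sqrt(5)/2 - 1/2) + 2*(sqrt(5)/2 + 3/2)*conj(-1/2 + sqrt(5)/2) + 5*(0)*conj(0) + 5*(0)*conj(0)]
      = (1/20)[(8) + (-8) + (-sqrt(5) - 1) + (1 - sqrt(5)) + (-1 + sqrt(5)) + (1 + sqrt(5)) + (0) + (0)] = 0/20 = 0
  <chi_8*chi_5, chi_7> = (1/20)[1*(4)*conj(2) + 1*(-4)*conj(-2) + 2*(-3/2 - sqrt(5)/2)*conj(1/2 - sqrt(5)/2) + 2*(3/2 - sqrt(5)/2)*conj(-sqrt(5)/2 - 1/2) + 2*(-3/2 + sqrt(5)/2)*conj(1/2 + sqrt(5)/2) + 2*(sqrt(5)/2 + 3/2)*conj(-1/2 + sqrt(5)/2) + 5*(0)*conj(0) + 5*(0)*conj(0)]
      = (1/20)[(8) + (8) + (1 + sqrt(5)) + (1 - sqrt(5)) + (1 - sqrt(5)) + (1 + sqrt(5)) + (0) + (0)] = 20/20 = 1
  <chi_8*chi_5, chi_8> = (1/20)[1*(4)*conj(2) + 1*(-4)*conj(2) + 2*(-3/2 - sqrt(5)/2)*conj(-sqrt(5)/2 - 1/2) + 2*(3/2 - sqrt(5)/2)*conj(-1/2 + sqrt(5)/2) + 2*(-3/2 + sqrt(5)/2)*conj(-1/2 + sqrt(5)/2) + 2*(sqrt(5)/2 + 3/2)*conj(-sqrt(5)/2 - 1/2) + 5*(0)*conj(0) + 5*(0)*conj(0)]
      = (1/20)[(8) + (-8) + (4 + 2*sqrt(5)) + (-4 + 2*sqrt(5)) + (4 - 2*sqrt(5)) + (-2*sqrt(5) - 4) + (0) + (0)] = 0/20 = 0
Hence the multiplicities are chi_3: 1, chi_4: 1, chi_7: 1. Dimension check: dim(chi_8)*dim(chi_5) = 2*2 = 4 and sum (mult * dim) = 1*1 + 1*1 + 1*2 = 4.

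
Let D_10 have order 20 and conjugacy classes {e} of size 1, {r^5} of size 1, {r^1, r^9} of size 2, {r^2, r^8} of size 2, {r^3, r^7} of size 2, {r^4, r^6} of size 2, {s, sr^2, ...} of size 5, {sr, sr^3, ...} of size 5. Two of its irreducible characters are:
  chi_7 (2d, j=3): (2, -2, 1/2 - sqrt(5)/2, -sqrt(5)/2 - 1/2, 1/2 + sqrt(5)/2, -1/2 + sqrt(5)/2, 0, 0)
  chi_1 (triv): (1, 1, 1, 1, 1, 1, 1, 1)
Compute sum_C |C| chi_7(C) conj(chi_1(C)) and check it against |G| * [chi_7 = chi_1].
Sum = 0; so <chi_7, chi_1> = 0 (distinct irreducibles are orthogonal).

Details: Compute term by term over conjugacy classes (|C| * chi_7(C) * conj(chi_1(C))):
  1*(2)*conj(1) + 1*(-2)*conj(1) + 2*(1/2 - sqrt(5)/2)*conj(1) + 2*(-sqrt(5)/2 - 1/2)*conj(1) + 2*(1/2 + sqrt(5)/2)*conj(1) + 2*(-1/2 + sqrt(5)/2)*conj(1) + 5*(0)*conj(1) + 5*(0)*conj(1)
  = (2) + (-2) + (1 - sqrt(5)) + (-sqrt(5) - 1) + (1 + sqrt(5)) + (-1 + sqrt(5)) + (0) + (0)
  = 0.
Dividing by |G| = 20 gives 0/20 = 0, matching the row-orthogonality relation <chi_7, chi_1> = [chi_7 = chi_1].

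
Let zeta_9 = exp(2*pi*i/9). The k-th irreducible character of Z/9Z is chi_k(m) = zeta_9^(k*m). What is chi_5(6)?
chi_5(6) = zeta_9^30 = exp(2*I*pi/3)

Explanation: chi_5(6) = zeta_9^(5*6) = zeta_9^30. Since zeta_9^9 = 1, this equals zeta_9^3 = exp(2*pi*i*3/9) = exp(2*I*pi/3).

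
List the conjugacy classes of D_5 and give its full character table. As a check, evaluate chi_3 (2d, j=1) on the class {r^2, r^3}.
Conjugacy classes: {e} of size 1, {r^1, r^4} of size 2, {r^2, r^3} of size 2, {s, sr, ..., sr^4} of size 5.
Character table:
  irrep \ class              {e} (size 1)  {r^1, r^4} (size 2)  {r^2, r^3} (size 2)  {s, sr, ..., sr^4} (size 5)
  chi_1 (triv)               1             1                    1                    1                          
  chi_2 (sign: r->1, s->-1)  1             1                    1                    -1                         
  chi_3 (2d, j=1)            2             -1/2 + sqrt(5)/2     -sqrt(5)/2 - 1/2     0                          
  chi_4 (2d, j=2)            2             -sqrt(5)/2 - 1/2     -1/2 + sqrt(5)/2     0                          

Spot check: chi_3 (2d, j=1) on {r^2, r^3} = -sqrt(5)/2 - 1/2.

Argument: D_5 has order 2*5 = 10 with 4 conjugacy classes, hence 4 irreducibles. Sum of squared dims 1 + 1 + 4 + 4 = 10 = |G|. Linear characters come from the abelianisation; the 2-dimensional irreps have character r^k -> 2*cos(2*pi*j*k/5), reflections -> 0.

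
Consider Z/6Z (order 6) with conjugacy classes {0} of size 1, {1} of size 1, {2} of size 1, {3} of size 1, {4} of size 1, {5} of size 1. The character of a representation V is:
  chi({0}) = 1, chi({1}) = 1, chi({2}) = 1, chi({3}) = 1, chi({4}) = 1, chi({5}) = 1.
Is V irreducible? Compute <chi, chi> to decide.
Irreducible: <chi, chi> = 1.

Proof sketch: <chi, chi> = (1/|G|) sum_C |C| * |chi(C)|^2 = (1/6)[1*|1|^2 + 1*|1|^2 + 1*|1|^2 + 1*|1|^2 + 1*|1|^2 + 1*|1|^2]
  = (1/6)[(1) + (1) + (1) + (1) + (1) + (1)] = 6/6 = 1.
(Exp terms are combined using exp(i*s)*conj(exp(i*t)) = exp(i*(s-t)), and sums of them are collapsed using the identity that for every m > 1 the m distinct m-th roots of unity sum to 0, e.g. 1 + exp(2*I*pi/3) + exp(-2*I*pi/3) = 0.)
A character is irreducible iff <chi, chi> = 1, so this representation is irreducible.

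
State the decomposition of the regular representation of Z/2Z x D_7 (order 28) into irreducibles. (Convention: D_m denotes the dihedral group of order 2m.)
Each irreducible V_i of dimension d_i appears with multiplicity d_i, i.e. rho_reg = (direct sum over all irreducibles V_i) d_i V_i. The irreducible dimensions for Z/2Z x D_7 are 1, 1, 1, 1, 2, 2, 2, 2, 2, 2: 4 irreducibles of dimension 1, each with multiplicity 1; 6 irreducibles of dimension 2, each with multiplicity 2. Total dimension 4*1*1 + 6*2*2 = 28 = |G|.

Working: General theorem: in the regular representation of a finite group G, each irreducible appears with multiplicity equal to its dimension. Check: dim(rho_reg) = sum d_i^2 = 1 + 1 + 1 + 1 + 4 + 4 + 4 + 4 + 4 + 4 = 28 = |G|.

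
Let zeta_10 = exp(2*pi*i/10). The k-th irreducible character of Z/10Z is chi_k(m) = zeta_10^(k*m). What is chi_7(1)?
chi_7(1) = zeta_10^7 = exp(-3*I*pi/5)

Details: chi_7(1) = zeta_10^(7*1) = zeta_10^7. Since zeta_10^10 = 1, this equals zeta_10^7 = exp(2*pi*i*7/10) = exp(-3*I*pi/5).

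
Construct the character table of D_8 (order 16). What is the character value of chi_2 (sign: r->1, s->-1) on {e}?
Conjugacy classes: {e} of size 1, {r^4} of size 1, {r^1, r^7} of size 2, {r^2, r^6} of size 2, {r^3, r^5} of size 2, {s, sr^2, ...} of size 4, {sr, sr^3, ...} of size 4.
Character table:
  irrep \ class              {e} (size 1)  {r^4} (size 1)  {r^1, r^7} (size 2)  {r^2, r^6} (size 2)  {r^3, r^5} (size 2)  {s, sr^2, ...} (size 4)  {sr, sr^3, ...} (size 4)
  chi_1 (triv)               1             1               1                    1                    1                    1                        1                       
  chi_2 (sign: r->1, s->-1)  1             1               1                    1                    1                    -1                       -1                      
  chi_3 (r->-1, s->1)        1             1               -1                   1                    -1                   1                        -1                      
  chi_4 (r->-1, s->-1)       1             1               -1                   1                    -1                   -1                       1                       
  chi_5 (2d, j=1)            2             -2              sqrt(2)              0                    -sqrt(2)             0                        0                       
  chi_6 (2d, j=2)            2             2               0                    -2                   0                    0                        0                       
  chi_7 (2d, j=3)            2             -2              -sqrt(2)             0                    sqrt(2)              0                        0                       

Spot check: chi_2 (sign: r->1, s->-1) on {e} = 1.

Argument: D_8 has order 2*8 = 16 with 7 conjugacy classes, hence 7 irreducibles. Sum of squared dims 1 + 1 + 1 + 1 + 4 + 4 + 4 = 16 = |G|. Linear characters come from the abelianisation; the 2-dimensional irreps have character r^k -> 2*cos(2*pi*j*k/8), reflections -> 0.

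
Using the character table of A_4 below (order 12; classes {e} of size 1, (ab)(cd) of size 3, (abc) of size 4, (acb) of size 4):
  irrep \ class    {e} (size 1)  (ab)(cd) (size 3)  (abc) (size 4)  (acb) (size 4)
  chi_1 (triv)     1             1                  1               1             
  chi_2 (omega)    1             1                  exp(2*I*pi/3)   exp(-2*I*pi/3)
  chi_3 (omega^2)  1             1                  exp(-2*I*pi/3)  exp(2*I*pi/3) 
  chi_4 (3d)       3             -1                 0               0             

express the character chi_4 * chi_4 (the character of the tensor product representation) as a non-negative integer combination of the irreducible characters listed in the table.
chi_4 tensor chi_4 = chi_1 + chi_2 + chi_3 + 2*chi_4 (all other irreducibles have multiplicity 0).

Working: The character of a tensor product is the pointwise product (chi_4 * chi_4)(C) = chi_4(C) * chi_4(C):
  {e}: (3)*(3), (ab)(cd): (-1)*(-1), (abc): (0)*(0), (acb): (0)*(0)
so (chi_4 * chi_4) takes values
  {e} -> 9, (ab)(cd) -> 1, (abc) -> 0, (acb) -> 0.
Now take the inner product of this character with each irreducible chi from the table, <chi_4*chi_4, chi> = (1/12) sum_C |C| (chi_4*chi_4)(C) conj(chi(C)):
  <chi_4*chi_4, chi_1> = (1/12)[1*(9)*conj(1) + 3*(1)*conj(1) + 4*(0)*conj(1) + 4*(0)*conj(1)]
      = (1/12)[(9) + (3) + (0) + (0)] = 12/12 = 1
  <chi_4*chi_4, chi_2> = (1/12)[1*(9)*conj(1) + 3*(1)*conj(1) + 4*(0)*conj(exp(2*I*pi/3)) + 4*(0)*conj(exp(-2*I*pi/3))]
      = (1/12)[(9) + (3) + (0) + (0)] = 12/12 = 1
  <chi_4*chi_4, chi_3> = (1/12)[1*(9)*conj(1) + 3*(1)*conj(1) + 4*(0)*conj(exp(-2*I*pi/3)) + 4*(0)*conj(exp(2*I*pi/3))]
      = (1/12)[(9) + (3) + (0) + (0)] = 12/12 = 1
  <chi_4*chi_4, chi_4> = (1/12)[1*(9)*conj(3) + 3*(1)*conj(-1) + 4*(0)*conj(0) + 4*(0)*conj(0)]
      = (1/12)[(27) + (-3) + (0) + (0)] = 24/12 = 2
(Exp terms are combined using exp(i*s)*conj(exp(i*t)) = exp(i*(s-t)), and sums of them are collapsed using the identity that for every m > 1 the m distinct m-th roots of unity sum to 0, e.g. 1 + exp(2*I*pi/3) + exp(-2*I*pi/3) = 0.)
Hence the multiplicities are chi_1: 1, chi_2: 1, chi_3: 1, chi_4: 2. Dimension check: dim(chi_4)*dim(chi_4) = 3*3 = 9 and sum (mult * dim) = 1*1 + 1*1 + 1*1 + 2*3 = 9.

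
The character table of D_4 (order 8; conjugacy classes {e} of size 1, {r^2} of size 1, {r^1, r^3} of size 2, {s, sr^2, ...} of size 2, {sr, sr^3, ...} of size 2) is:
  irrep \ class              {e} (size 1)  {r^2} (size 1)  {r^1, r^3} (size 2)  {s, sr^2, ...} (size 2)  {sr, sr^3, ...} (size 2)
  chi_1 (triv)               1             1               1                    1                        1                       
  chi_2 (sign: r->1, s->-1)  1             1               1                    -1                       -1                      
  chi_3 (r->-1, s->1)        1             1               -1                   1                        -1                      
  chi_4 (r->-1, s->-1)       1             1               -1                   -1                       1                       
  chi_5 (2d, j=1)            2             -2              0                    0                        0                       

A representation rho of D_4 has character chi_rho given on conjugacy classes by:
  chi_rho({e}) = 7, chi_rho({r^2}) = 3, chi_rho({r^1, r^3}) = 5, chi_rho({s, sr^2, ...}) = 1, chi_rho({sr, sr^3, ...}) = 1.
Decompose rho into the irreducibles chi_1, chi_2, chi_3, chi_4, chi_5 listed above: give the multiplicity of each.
Multiplicities: chi_1: 3, chi_2: 2, chi_3: 0, chi_4: 0, chi_5: 1.

Explanation: Use <chi_rho, chi> = (1/|G|) sum_C |C| * chi_rho(C) * conj(chi(C)) with |G| = 8 for each irreducible chi in the table:
  <chi_rho, chi_1> = (1/8)[1*(7)*conj(1) + 1*(3)*conj(1) + 2*(5)*conj(1) + 2*(1)*conj(1) + 2*(1)*conj(1)]
      = (1/8)[(7) + (3) + (10) + (2) + (2)] = 24/8 = 3
  <chi_rho, chi_2> = (1/8)[1*(7)*conj(1) + 1*(3)*conj(1) + 2*(5)*conj(1) + 2*(1)*conj(-1) + 2*(1)*conj(-1)]
      = (1/8)[(7) + (3) + (10) + (-2) + (-2)] = 16/8 = 2
  <chi_rho, chi_3> = (1/8)[1*(7)*conj(1) + 1*(3)*conj(1) + 2*(5)*conj(-1) + 2*(1)*conj(1) + 2*(1)*conj(-1)]
      = (1/8)[(7) + (3) + (-10) + (2) + (-2)] = 0/8 = 0
  <chi_rho, chi_4> = (1/8)[1*(7)*conj(1) + 1*(3)*conj(1) + 2*(5)*conj(-1) + 2*(1)*conj(-1) + 2*(1)*conj(1)]
      = (1/8)[(7) + (3) + (-10) + (-2) + (2)] = 0/8 = 0
  <chi_rho, chi_5> = (1/8)[1*(7)*conj(2) + 1*(3)*conj(-2) + 2*(5)*conj(0) + 2*(1)*conj(0) + 2*(1)*conj(0)]
      = (1/8)[(14) + (-6) + (0) + (0) + (0)] = 8/8 = 1
Dimension check: dim(rho) = sum (mult * dim) = 3*1 + 2*1 + 0*1 + 0*1 + 1*2 = 7 = chi_rho(e) = 7.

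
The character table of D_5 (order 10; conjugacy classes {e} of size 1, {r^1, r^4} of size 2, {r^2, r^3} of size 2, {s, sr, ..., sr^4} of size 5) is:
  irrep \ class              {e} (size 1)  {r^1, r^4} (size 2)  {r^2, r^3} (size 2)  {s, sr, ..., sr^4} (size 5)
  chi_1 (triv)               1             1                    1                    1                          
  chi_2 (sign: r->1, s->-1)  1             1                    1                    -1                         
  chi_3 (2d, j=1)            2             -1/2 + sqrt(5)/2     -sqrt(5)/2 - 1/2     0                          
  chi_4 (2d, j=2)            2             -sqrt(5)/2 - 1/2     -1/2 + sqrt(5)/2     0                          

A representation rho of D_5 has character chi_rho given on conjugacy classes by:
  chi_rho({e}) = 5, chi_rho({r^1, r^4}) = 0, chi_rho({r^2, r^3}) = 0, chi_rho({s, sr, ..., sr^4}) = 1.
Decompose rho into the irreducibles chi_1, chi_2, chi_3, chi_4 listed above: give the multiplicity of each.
Multiplicities: chi_1: 1, chi_2: 0, chi_3: 1, chi_4: 1.

Proof sketch: Use <chi_rho, chi> = (1/|G|) sum_C |C| * chi_rho(C) * conj(chi(C)) with |G| = 10 for each irreducible chi in the table:
  <chi_rho, chi_1> = (1/10)[1*(5)*conj(1) + 2*(0)*conj(1) + 2*(0)*conj(1) + 5*(1)*conj(1)]
      = (1/10)[(5) + (0) + (0) + (5)] = 10/10 = 1
  <chi_rho, chi_2> = (1/10)[1*(5)*conj(1) + 2*(0)*conj(1) + 2*(0)*conj(1) + 5*(1)*conj(-1)]
      = (1/10)[(5) + (0) + (0) + (-5)] = 0/10 = 0
  <chi_rho, chi_3> = (1/10)[1*(5)*conj(2) + 2*(0)*conj(-1/2 + sqrt(5)/2) + 2*(0)*conj(-sqrt(5)/2 - 1/2) + 5*(1)*conj(0)]
      = (1/10)[(10) + (0) + (0) + (0)] = 10/10 = 1
  <chi_rho, chi_4> = (1/10)[1*(5)*conj(2) + 2*(0)*conj(-sqrt(5)/2 - 1/2) + 2*(0)*conj(-1/2 + sqrt(5)/2) + 5*(1)*conj(0)]
      = (1/10)[(10) + (0) + (0) + (0)] = 10/10 = 1
Dimension check: dim(rho) = sum (mult * dim) = 1*1 + 0*1 + 1*2 + 1*2 = 5 = chi_rho(e) = 5.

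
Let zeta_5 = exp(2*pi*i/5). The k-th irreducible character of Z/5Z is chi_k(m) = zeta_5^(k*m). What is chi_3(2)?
chi_3(2) = zeta_5^6 = exp(2*I*pi/5)

Working: chi_3(2) = zeta_5^(3*2) = zeta_5^6. Since zeta_5^5 = 1, this equals zeta_5^1 = exp(2*pi*i*1/5) = exp(2*I*pi/5).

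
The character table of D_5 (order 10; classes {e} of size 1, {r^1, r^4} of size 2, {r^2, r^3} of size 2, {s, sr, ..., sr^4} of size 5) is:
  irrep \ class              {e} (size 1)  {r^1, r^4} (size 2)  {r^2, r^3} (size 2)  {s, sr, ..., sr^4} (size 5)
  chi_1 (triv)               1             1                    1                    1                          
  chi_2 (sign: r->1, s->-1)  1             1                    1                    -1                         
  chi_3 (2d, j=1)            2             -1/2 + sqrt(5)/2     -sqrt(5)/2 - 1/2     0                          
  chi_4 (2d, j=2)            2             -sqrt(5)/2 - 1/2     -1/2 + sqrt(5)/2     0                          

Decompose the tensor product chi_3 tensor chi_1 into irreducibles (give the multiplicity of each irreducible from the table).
chi_3 tensor chi_1 = chi_3 (all other irreducibles have multiplicity 0).

The character of a tensor product is the pointwise product (chi_3 * chi_1)(C) = chi_3(C) * chi_1(C):
  {e}: (2)*(1), {r^1, r^4}: (-1/2 + sqrt(5)/2)*(1), {r^2, r^3}: (-sqrt(5)/2 - 1/2)*(1), {s, sr, ..., sr^4}: (0)*(1)
so (chi_3 * chi_1) takes values
  {e} -> 2, {r^1, r^4} -> -1/2 + sqrt(5)/2, {r^2, r^3} -> -sqrt(5)/2 - 1/2, {s, sr, ..., sr^4} -> 0.
Now take the inner product of this character with each irreducible chi from the table, <chi_3*chi_1, chi> = (1/10) sum_C |C| (chi_3*chi_1)(C) conj(chi(C)):
  <chi_3*chi_1, chi_1> = (1/10)[1*(2)*conj(1) + 2*(-1/2 + sqrt(5)/2)*conj(1) + 2*(-sqrt(5)/2 - 1/2)*conj(1) + 5*(0)*conj(1)]
      = (1/10)[(2) + (-1 + sqrt(5)) + (-sqrt(5) - 1) + (0)] = 0/10 = 0
  <chi_3*chi_1, chi_2> = (1/10)[1*(2)*conj(1) + 2*(-1/2 + sqrt(5)/2)*conj(1) + 2*(-sqrt(5)/2 - 1/2)*conj(1) + 5*(0)*conj(-1)]
      = (1/10)[(2) + (-1 + sqrt(5)) + (-sqrt(5) - 1) + (0)] = 0/10 = 0
  <chi_3*chi_1, chi_3> = (1/10)[1*(2)*conj(2) + 2*(-1/2 + sqrt(5)/2)*conj(-1/2 + sqrt(5)/2) + 2*(-sqrt(5)/2 - 1/2)*conj(-sqrt(5)/2 - 1/2) + 5*(0)*conj(0)]
      = (1/10)[(4) + (3 - sqrt(5)) + (sqrt(5) + 3) + (0)] = 10/10 = 1
  <chi_3*chi_1, chi_4> = (1/10)[1*(2)*conj(2) + 2*(-1/2 + sqrt(5)/2)*conj(-sqrt(5)/2 - 1/2) + 2*(-sqrt(5)/2 - 1/2)*conj(-1/2 + sqrt(5)/2) + 5*(0)*conj(0)]
      = (1/10)[(4) + (-2) + (-2) + (0)] = 0/10 = 0
Hence the multiplicities are chi_3: 1. Dimension check: dim(chi_3)*dim(chi_1) = 2*1 = 2 and sum (mult * dim) = 1*2 = 2.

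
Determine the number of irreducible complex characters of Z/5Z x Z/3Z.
15

Argument: The number of irreducible complex representations of a finite group equals its number of conjugacy classes. Z/5Z x Z/3Z is abelian of order 15, so every element is its own conjugacy class: 15 classes, so Z/5Z x Z/3Z (order 15) has exactly 15 irreducible complex representations.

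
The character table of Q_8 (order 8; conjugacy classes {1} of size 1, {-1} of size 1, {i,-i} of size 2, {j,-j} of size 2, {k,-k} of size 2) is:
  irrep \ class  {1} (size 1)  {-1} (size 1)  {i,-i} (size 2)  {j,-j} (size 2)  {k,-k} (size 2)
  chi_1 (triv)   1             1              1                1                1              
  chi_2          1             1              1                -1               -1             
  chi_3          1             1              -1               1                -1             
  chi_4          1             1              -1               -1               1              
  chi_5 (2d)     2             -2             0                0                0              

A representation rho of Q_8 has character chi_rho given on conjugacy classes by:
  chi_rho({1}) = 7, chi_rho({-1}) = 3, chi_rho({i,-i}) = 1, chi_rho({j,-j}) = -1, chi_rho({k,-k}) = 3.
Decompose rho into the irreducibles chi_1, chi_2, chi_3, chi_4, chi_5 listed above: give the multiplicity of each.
Multiplicities: chi_1: 2, chi_2: 1, chi_3: 0, chi_4: 2, chi_5: 1.

Justification: Use <chi_rho, chi> = (1/|G|) sum_C |C| * chi_rho(C) * conj(chi(C)) with |G| = 8 for each irreducible chi in the table:
  <chi_rho, chi_1> = (1/8)[1*(7)*conj(1) + 1*(3)*conj(1) + 2*(1)*conj(1) + 2*(-1)*conj(1) + 2*(3)*conj(1)]
      = (1/8)[(7) + (3) + (2) + (-2) + (6)] = 16/8 = 2
  <chi_rho, chi_2> = (1/8)[1*(7)*conj(1) + 1*(3)*conj(1) + 2*(1)*conj(1) + 2*(-1)*conj(-1) + 2*(3)*conj(-1)]
      = (1/8)[(7) + (3) + (2) + (2) + (-6)] = 8/8 = 1
  <chi_rho, chi_3> = (1/8)[1*(7)*conj(1) + 1*(3)*conj(1) + 2*(1)*conj(-1) + 2*(-1)*conj(1) + 2*(3)*conj(-1)]
      = (1/8)[(7) + (3) + (-2) + (-2) + (-6)] = 0/8 = 0
  <chi_rho, chi_4> = (1/8)[1*(7)*conj(1) + 1*(3)*conj(1) + 2*(1)*conj(-1) + 2*(-1)*conj(-1) + 2*(3)*conj(1)]
      = (1/8)[(7) + (3) + (-2) + (2) + (6)] = 16/8 = 2
  <chi_rho, chi_5> = (1/8)[1*(7)*conj(2) + 1*(3)*conj(-2) + 2*(1)*conj(0) + 2*(-1)*conj(0) + 2*(3)*conj(0)]
      = (1/8)[(14) + (-6) + (0) + (0) + (0)] = 8/8 = 1
Dimension check: dim(rho) = sum (mult * dim) = 2*1 + 1*1 + 0*1 + 2*1 + 1*2 = 7 = chi_rho(e) = 7.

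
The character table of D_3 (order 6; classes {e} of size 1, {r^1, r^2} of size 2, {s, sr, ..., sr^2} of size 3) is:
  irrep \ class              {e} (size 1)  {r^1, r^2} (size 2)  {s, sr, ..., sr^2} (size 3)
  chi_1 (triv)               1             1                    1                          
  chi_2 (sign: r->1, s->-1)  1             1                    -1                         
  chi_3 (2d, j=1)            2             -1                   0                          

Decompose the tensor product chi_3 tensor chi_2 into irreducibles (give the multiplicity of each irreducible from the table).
chi_3 tensor chi_2 = chi_3 (all other irreducibles have multiplicity 0).

Proof sketch: The character of a tensor product is the pointwise product (chi_3 * chi_2)(C) = chi_3(C) * chi_2(C):
  {e}: (2)*(1), {r^1, r^2}: (-1)*(1), {s, sr, ..., sr^2}: (0)*(-1)
so (chi_3 * chi_2) takes values
  {e} -> 2, {r^1, r^2} -> -1, {s, sr, ..., sr^2} -> 0.
Now take the inner product of this character with each irreducible chi from the table, <chi_3*chi_2, chi> = (1/6) sum_C |C| (chi_3*chi_2)(C) conj(chi(C)):
  <chi_3*chi_2, chi_1> = (1/6)[1*(2)*conj(1) + 2*(-1)*conj(1) + 3*(0)*conj(1)]
      = (1/6)[(2) + (-2) + (0)] = 0/6 = 0
  <chi_3*chi_2, chi_2> = (1/6)[1*(2)*conj(1) + 2*(-1)*conj(1) + 3*(0)*conj(-1)]
      = (1/6)[(2) + (-2) + (0)] = 0/6 = 0
  <chi_3*chi_2, chi_3> = (1/6)[1*(2)*conj(2) + 2*(-1)*conj(-1) + 3*(0)*conj(0)]
      = (1/6)[(4) + (2) + (0)] = 6/6 = 1
Hence the multiplicities are chi_3: 1. Dimension check: dim(chi_3)*dim(chi_2) = 2*1 = 2 and sum (mult * dim) = 1*2 = 2.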